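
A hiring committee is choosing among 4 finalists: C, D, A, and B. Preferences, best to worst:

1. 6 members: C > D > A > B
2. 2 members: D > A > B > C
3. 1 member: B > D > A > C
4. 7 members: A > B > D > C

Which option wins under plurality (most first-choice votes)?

First-place votes: C 6, D 2, A 7, B 1.
A has the most first-place votes.

A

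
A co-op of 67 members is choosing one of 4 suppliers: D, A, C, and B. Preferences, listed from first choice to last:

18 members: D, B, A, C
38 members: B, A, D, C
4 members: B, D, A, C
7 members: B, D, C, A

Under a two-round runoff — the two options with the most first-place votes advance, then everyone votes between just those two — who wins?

B

Round 1 first-place votes: D 18, A 0, C 0, B 49.
B and D advance.
Runoff: B is preferred to D by 49 voters; D by 18.
B wins the runoff.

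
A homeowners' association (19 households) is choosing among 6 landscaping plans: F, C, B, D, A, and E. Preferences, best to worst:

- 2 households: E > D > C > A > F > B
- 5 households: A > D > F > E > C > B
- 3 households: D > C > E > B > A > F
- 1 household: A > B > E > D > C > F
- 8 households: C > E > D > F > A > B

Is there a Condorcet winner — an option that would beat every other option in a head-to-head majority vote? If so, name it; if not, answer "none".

none

Checking pairwise contests:
C beats F 14–5.
D beats C 11–8.
F beats B 15–4.
E beats D 11–8.
C beats A 13–6.
C beats E 11–8.
Every option loses at least one head-to-head, so there is no Condorcet winner.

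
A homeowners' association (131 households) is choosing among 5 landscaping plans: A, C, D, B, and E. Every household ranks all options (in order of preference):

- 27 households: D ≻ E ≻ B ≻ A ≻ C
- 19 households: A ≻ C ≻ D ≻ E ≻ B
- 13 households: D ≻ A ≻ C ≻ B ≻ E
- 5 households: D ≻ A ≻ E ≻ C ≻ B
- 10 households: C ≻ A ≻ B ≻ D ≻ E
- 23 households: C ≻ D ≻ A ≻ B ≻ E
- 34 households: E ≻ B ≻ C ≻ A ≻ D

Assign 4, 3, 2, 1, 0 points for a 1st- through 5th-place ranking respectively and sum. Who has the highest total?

A: 27·1 + 19·4 + 13·3 + 5·3 + 10·3 + 23·2 + 34·1 = 267
C: 27·0 + 19·3 + 13·2 + 5·1 + 10·4 + 23·4 + 34·2 = 288
D: 27·4 + 19·2 + 13·4 + 5·4 + 10·1 + 23·3 + 34·0 = 297
B: 27·2 + 19·0 + 13·1 + 5·0 + 10·2 + 23·1 + 34·3 = 212
E: 27·3 + 19·1 + 13·0 + 5·2 + 10·0 + 23·0 + 34·4 = 246
D has the highest Borda score (297).

D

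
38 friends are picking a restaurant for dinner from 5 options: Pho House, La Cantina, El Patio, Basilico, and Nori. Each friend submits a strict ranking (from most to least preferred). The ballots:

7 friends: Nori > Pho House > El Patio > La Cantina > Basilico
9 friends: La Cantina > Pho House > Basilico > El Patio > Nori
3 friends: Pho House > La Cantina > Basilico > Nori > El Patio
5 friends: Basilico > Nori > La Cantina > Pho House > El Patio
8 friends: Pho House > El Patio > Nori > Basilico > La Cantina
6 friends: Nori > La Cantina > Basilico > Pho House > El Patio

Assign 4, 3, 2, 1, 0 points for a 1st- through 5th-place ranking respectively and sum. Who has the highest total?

Pho House: 7·3 + 9·3 + 3·4 + 5·1 + 8·4 + 6·1 = 103
La Cantina: 7·1 + 9·4 + 3·3 + 5·2 + 8·0 + 6·3 = 80
El Patio: 7·2 + 9·1 + 3·0 + 5·0 + 8·3 + 6·0 = 47
Basilico: 7·0 + 9·2 + 3·2 + 5·4 + 8·1 + 6·2 = 64
Nori: 7·4 + 9·0 + 3·1 + 5·3 + 8·2 + 6·4 = 86
Pho House has the highest Borda score (103).

Pho House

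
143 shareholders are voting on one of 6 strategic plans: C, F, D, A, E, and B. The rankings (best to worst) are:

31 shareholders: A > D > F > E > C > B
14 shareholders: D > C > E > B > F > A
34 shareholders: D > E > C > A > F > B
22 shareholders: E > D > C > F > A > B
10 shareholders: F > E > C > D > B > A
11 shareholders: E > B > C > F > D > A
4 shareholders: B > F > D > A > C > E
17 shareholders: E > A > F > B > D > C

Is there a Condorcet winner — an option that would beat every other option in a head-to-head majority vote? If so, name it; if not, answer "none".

D

D vs C: 122–21 for D.
D vs F: 101–42 for D.
D vs A: 95–48 for D.
D vs E: 83–60 for D.
D vs B: 111–32 for D.
D beats every other option head-to-head.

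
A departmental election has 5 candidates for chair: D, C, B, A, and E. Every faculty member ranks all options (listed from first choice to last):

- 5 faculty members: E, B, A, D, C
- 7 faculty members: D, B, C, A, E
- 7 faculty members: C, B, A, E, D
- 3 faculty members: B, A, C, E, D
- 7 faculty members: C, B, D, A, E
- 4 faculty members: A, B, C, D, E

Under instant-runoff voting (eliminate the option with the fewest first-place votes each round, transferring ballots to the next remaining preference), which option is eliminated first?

Round 1: D 7, C 14, B 3, A 4, E 5. Eliminate B.

B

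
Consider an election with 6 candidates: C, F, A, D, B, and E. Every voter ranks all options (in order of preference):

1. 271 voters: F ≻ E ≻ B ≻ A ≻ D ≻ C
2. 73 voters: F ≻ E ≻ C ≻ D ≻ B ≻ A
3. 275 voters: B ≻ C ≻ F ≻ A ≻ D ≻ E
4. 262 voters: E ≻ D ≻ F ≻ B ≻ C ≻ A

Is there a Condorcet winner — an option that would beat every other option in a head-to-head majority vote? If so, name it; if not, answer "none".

F vs C: 606–275 for F.
F vs A: 881–0 for F.
F vs D: 619–262 for F.
F vs B: 606–275 for F.
F vs E: 619–262 for F.
F beats every other option head-to-head.

F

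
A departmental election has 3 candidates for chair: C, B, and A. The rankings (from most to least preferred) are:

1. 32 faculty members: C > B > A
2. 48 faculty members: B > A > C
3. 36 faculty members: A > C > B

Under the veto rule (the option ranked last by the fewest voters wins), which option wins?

A

Last-place votes: C 48, B 36, A 32.
A is ranked last by the fewest voters, so A wins.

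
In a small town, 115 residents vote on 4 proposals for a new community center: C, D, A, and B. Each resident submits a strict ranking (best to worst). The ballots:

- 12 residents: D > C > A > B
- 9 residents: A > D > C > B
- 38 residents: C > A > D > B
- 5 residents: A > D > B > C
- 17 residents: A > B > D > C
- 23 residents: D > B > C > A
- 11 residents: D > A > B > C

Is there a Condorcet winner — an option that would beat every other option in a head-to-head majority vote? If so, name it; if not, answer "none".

Checking pairwise contests:
D beats C 77–38.
A beats D 69–46.
C beats A 73–42.
C beats B 59–56.
Every option loses at least one head-to-head, so there is no Condorcet winner.

none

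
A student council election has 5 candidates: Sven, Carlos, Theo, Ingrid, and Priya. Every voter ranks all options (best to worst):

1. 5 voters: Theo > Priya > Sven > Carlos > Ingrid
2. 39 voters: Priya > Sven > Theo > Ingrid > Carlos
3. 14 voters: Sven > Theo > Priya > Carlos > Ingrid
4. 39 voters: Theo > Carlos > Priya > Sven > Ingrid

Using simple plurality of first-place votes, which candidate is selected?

First-place votes: Sven 14, Carlos 0, Theo 44, Ingrid 0, Priya 39.
Theo has the most first-place votes.

Theo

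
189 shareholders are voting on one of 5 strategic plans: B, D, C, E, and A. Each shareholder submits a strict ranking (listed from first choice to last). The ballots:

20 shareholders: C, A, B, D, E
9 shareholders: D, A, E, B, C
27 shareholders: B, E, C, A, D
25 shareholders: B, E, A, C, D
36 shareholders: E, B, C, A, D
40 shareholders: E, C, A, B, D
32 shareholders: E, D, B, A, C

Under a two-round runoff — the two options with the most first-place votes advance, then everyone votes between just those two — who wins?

Round 1 first-place votes: B 52, D 9, C 20, E 108, A 0.
E and B advance.
Runoff: E is preferred to B by 117 voters; B by 72.
E wins the runoff.

E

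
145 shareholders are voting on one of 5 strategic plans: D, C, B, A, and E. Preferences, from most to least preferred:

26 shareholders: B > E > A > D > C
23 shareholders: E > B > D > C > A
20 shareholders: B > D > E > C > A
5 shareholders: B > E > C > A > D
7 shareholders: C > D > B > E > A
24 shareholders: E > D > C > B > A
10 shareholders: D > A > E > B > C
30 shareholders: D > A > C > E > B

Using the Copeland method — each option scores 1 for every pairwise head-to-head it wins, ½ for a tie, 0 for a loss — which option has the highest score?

D: beats C and A; loses to B and E → score 2.
C: beats A; loses to D, B, and E → score 1.
B: beats D, C, and A; loses to E → score 3.
A: loses to D, C, B, and E → score 0.
E: beats D, C, B, and A → score 4.
E has the best pairwise record.

E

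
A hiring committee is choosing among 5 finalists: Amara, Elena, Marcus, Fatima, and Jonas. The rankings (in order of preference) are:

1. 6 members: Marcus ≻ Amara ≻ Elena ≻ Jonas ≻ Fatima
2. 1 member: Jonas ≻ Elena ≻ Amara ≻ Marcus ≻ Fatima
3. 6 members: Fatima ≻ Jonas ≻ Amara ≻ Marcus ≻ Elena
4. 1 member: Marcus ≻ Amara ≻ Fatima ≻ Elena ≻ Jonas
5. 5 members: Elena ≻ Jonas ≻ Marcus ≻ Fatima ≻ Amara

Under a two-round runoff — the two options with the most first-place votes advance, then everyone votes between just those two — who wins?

Marcus

Round 1 first-place votes: Amara 0, Elena 5, Marcus 7, Fatima 6, Jonas 1.
Marcus and Fatima advance.
Runoff: Marcus is preferred to Fatima by 13 voters; Fatima by 6.
Marcus wins the runoff.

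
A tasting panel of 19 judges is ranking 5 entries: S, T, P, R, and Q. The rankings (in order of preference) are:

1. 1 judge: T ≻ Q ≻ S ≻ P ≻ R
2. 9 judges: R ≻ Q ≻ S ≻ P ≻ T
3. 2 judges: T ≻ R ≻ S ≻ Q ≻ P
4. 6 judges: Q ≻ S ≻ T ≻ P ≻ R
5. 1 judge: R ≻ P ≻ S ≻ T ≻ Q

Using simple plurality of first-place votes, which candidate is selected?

R

First-place votes: S 0, T 3, P 0, R 10, Q 6.
R has the most first-place votes.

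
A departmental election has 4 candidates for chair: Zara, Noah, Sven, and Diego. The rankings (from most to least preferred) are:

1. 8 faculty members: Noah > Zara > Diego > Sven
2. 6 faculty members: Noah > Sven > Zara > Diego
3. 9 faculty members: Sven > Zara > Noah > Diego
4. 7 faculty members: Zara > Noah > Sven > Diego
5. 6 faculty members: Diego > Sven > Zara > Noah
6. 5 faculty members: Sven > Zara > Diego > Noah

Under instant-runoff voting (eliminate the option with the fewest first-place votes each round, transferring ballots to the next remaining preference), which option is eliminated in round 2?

Zara

Round 1: Zara 7, Noah 14, Sven 14, Diego 6. Eliminate Diego.
Round 2: Zara 7, Noah 14, Sven 20. Eliminate Zara.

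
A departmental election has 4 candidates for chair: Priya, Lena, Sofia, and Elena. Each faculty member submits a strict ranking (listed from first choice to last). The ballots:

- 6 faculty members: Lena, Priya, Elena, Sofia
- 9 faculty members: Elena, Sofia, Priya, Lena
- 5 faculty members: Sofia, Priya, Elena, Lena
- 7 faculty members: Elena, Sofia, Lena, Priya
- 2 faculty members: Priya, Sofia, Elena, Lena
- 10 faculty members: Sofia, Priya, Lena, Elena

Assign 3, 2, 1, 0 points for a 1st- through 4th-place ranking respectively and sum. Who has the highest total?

Priya: 6·2 + 9·1 + 5·2 + 7·0 + 2·3 + 10·2 = 57
Lena: 6·3 + 9·0 + 5·0 + 7·1 + 2·0 + 10·1 = 35
Sofia: 6·0 + 9·2 + 5·3 + 7·2 + 2·2 + 10·3 = 81
Elena: 6·1 + 9·3 + 5·1 + 7·3 + 2·1 + 10·0 = 61
Sofia has the highest Borda score (81).

Sofia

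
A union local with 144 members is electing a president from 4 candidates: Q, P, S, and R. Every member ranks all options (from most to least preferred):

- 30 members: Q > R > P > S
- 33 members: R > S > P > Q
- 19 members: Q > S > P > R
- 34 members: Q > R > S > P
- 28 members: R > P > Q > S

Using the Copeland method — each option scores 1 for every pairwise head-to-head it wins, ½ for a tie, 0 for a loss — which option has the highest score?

Q: beats P, S, and R → score 3.
P: loses to Q, S, and R → score 0.
S: beats P; loses to Q and R → score 1.
R: beats P and S; loses to Q → score 2.
Q has the best pairwise record.

Q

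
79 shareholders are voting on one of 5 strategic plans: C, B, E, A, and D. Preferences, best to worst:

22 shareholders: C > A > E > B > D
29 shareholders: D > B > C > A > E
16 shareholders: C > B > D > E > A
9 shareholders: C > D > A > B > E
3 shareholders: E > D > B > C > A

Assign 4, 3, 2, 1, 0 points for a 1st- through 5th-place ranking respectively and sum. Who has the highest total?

C: 22·4 + 29·2 + 16·4 + 9·4 + 3·1 = 249
B: 22·1 + 29·3 + 16·3 + 9·1 + 3·2 = 172
E: 22·2 + 29·0 + 16·1 + 9·0 + 3·4 = 72
A: 22·3 + 29·1 + 16·0 + 9·2 + 3·0 = 113
D: 22·0 + 29·4 + 16·2 + 9·3 + 3·3 = 184
C has the highest Borda score (249).

C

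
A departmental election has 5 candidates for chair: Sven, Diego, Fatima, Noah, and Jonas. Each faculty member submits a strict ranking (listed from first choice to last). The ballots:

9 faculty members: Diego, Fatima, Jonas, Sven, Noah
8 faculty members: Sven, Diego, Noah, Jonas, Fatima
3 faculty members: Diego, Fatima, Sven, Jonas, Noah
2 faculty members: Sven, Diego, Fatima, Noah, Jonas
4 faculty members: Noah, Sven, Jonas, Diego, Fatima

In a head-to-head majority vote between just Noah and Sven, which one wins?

Voters preferring Noah to Sven: 4; preferring Sven to Noah: 22.
Sven wins the head-to-head.

Sven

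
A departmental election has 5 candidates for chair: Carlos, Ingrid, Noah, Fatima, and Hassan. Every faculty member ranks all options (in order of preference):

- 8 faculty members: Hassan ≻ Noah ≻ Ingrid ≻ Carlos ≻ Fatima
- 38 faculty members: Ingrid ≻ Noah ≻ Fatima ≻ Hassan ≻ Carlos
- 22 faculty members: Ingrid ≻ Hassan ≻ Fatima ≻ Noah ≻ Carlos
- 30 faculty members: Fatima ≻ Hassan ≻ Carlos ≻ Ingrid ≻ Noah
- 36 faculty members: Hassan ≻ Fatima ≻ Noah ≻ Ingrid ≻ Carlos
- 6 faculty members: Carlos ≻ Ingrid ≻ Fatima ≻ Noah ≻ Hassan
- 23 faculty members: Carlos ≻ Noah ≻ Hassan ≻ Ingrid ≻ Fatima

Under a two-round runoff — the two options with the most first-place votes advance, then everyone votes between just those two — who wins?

Hassan

Round 1 first-place votes: Carlos 29, Ingrid 60, Noah 0, Fatima 30, Hassan 44.
Ingrid and Hassan advance.
Runoff: Ingrid is preferred to Hassan by 66 voters; Hassan by 97.
Hassan wins the runoff.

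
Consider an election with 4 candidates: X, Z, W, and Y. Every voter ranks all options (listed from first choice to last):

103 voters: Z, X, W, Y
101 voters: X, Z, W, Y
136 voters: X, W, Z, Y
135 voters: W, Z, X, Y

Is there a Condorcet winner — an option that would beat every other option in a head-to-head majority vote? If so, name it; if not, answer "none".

none

Checking pairwise contests:
Z beats X 238–237.
W beats Z 271–204.
X beats W 340–135.
X beats Y 475–0.
Every option loses at least one head-to-head, so there is no Condorcet winner.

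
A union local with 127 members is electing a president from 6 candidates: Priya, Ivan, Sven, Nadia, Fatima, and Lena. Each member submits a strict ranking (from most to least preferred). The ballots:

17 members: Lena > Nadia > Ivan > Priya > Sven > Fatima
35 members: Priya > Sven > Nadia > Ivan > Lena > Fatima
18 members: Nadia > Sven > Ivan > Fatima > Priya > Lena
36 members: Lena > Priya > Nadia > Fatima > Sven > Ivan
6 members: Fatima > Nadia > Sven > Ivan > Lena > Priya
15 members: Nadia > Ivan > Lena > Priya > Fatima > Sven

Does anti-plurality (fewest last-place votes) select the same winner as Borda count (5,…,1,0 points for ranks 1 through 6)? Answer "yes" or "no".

Anti-plurality — last-place votes: Priya 6, Ivan 36, Sven 15, Nadia 0, Fatima 52, Lena 18. Winner: Nadia.
Borda — scores: Priya 401, Ivan 247, Sven 283, Nadia 470, Fatima 153, Lena 351. Winner: Nadia.
The two methods agree.

yes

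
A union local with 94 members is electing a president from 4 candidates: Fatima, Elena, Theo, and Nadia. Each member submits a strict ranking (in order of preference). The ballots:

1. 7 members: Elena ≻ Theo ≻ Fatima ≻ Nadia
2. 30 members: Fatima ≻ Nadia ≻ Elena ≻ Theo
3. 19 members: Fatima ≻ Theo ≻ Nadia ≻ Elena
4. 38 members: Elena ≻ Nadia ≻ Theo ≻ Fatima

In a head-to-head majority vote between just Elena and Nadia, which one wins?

Voters preferring Elena to Nadia: 45; preferring Nadia to Elena: 49.
Nadia wins the head-to-head.

Nadia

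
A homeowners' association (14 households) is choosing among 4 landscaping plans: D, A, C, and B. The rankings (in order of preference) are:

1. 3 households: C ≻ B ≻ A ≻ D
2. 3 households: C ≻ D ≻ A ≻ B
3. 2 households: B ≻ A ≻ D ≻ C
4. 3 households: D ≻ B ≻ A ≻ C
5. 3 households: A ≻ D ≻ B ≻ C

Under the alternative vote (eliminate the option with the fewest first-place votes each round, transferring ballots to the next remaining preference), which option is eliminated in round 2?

D

Round 1: D 3, A 3, C 6, B 2. Eliminate B.
Round 2: D 3, A 5, C 6. Eliminate D.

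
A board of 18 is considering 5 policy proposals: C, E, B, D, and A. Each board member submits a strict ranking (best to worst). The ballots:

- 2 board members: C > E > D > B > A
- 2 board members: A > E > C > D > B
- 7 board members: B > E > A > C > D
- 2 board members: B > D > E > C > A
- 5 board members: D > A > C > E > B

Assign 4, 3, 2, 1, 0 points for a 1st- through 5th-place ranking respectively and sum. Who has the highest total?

E

C: 2·4 + 2·2 + 7·1 + 2·1 + 5·2 = 31
E: 2·3 + 2·3 + 7·3 + 2·2 + 5·1 = 42
B: 2·1 + 2·0 + 7·4 + 2·4 + 5·0 = 38
D: 2·2 + 2·1 + 7·0 + 2·3 + 5·4 = 32
A: 2·0 + 2·4 + 7·2 + 2·0 + 5·3 = 37
E has the highest Borda score (42).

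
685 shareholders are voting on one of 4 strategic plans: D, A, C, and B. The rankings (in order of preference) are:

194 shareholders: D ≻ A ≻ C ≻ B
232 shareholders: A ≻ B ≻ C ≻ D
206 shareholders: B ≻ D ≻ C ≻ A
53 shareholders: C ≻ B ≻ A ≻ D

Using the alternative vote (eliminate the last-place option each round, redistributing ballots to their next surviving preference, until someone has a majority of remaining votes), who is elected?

A

Round 1: D 194, A 232, C 53, B 206. Eliminate C.
Round 2: D 194, A 232, B 259. Eliminate D.
Round 3: A 426, B 259. A has a majority.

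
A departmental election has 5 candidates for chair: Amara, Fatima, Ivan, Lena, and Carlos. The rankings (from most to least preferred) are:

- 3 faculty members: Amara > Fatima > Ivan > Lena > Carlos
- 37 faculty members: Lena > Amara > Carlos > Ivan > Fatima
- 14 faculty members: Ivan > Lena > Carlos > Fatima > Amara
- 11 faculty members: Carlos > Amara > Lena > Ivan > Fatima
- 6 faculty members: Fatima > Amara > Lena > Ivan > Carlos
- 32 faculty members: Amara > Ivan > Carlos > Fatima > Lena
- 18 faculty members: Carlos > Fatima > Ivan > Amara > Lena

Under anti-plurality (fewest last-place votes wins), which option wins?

Ivan

Last-place votes: Amara 14, Fatima 48, Ivan 0, Lena 50, Carlos 9.
Ivan is ranked last by the fewest voters, so Ivan wins.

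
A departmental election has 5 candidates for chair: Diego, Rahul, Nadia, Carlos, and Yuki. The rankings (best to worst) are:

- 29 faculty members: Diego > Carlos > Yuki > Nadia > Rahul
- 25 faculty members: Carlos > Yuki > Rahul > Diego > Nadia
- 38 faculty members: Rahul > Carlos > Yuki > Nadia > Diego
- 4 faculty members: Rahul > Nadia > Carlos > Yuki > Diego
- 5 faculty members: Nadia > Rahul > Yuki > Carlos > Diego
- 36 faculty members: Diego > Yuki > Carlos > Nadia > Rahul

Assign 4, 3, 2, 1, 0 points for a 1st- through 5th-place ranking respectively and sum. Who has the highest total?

Carlos

Diego: 29·4 + 25·1 + 38·0 + 4·0 + 5·0 + 36·4 = 285
Rahul: 29·0 + 25·2 + 38·4 + 4·4 + 5·3 + 36·0 = 233
Nadia: 29·1 + 25·0 + 38·1 + 4·3 + 5·4 + 36·1 = 135
Carlos: 29·3 + 25·4 + 38·3 + 4·2 + 5·1 + 36·2 = 386
Yuki: 29·2 + 25·3 + 38·2 + 4·1 + 5·2 + 36·3 = 331
Carlos has the highest Borda score (386).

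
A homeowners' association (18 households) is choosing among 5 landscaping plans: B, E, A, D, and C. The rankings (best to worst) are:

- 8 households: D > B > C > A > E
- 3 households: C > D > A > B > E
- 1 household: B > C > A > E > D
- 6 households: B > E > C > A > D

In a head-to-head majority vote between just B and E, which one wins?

Voters preferring B to E: 18; preferring E to B: 0.
B wins the head-to-head.

B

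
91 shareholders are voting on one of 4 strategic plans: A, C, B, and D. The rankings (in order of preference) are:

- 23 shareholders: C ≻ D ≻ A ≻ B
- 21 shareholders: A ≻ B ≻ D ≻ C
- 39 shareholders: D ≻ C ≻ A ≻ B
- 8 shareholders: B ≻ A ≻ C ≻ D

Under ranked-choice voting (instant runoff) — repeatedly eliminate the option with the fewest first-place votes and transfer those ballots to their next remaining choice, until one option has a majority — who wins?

Round 1: A 21, C 23, B 8, D 39. Eliminate B.
Round 2: A 29, C 23, D 39. Eliminate C.
Round 3: A 29, D 62. D has a majority.

D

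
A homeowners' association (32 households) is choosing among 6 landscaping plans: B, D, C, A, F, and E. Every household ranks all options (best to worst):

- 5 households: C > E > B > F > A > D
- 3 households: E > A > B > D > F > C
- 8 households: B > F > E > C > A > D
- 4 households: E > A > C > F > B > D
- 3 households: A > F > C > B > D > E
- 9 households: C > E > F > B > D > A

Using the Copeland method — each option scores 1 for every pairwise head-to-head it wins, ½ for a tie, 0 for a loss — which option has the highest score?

B: beats D and A; ties F; loses to C and E → score 2.5.
D: loses to B, C, A, F, and E → score 0.
C: beats B, D, A, F, and E → score 5.
A: beats D; loses to B, C, F, and E → score 1.
F: beats D and A; ties B; loses to C and E → score 2.5.
E: beats B, D, A, and F; loses to C → score 4.
C has the best pairwise record.

C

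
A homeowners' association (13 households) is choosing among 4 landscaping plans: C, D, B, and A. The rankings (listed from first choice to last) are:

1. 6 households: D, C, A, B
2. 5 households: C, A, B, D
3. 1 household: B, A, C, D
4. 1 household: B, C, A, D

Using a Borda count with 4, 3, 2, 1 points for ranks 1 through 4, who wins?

C

C: 6·3 + 5·4 + 1·2 + 1·3 = 43
D: 6·4 + 5·1 + 1·1 + 1·1 = 31
B: 6·1 + 5·2 + 1·4 + 1·4 = 24
A: 6·2 + 5·3 + 1·3 + 1·2 = 32
C has the highest Borda score (43).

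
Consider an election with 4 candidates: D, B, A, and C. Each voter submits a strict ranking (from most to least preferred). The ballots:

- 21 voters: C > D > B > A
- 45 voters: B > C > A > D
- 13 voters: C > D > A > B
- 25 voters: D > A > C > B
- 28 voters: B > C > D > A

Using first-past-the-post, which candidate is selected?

First-place votes: D 25, B 73, A 0, C 34.
B has the most first-place votes.

B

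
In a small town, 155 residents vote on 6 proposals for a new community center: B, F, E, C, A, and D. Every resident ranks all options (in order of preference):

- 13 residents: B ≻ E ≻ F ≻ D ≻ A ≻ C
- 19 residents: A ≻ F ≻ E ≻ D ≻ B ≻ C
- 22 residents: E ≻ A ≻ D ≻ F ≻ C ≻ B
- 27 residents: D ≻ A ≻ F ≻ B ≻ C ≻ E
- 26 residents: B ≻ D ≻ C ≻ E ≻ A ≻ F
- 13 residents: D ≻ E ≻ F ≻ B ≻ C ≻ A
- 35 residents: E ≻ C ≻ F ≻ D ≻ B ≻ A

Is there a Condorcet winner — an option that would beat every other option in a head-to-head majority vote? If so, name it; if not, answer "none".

E

E vs B: 89–66 for E.
E vs F: 109–46 for E.
E vs C: 102–53 for E.
E vs A: 109–46 for E.
E vs D: 89–66 for E.
E beats every other option head-to-head.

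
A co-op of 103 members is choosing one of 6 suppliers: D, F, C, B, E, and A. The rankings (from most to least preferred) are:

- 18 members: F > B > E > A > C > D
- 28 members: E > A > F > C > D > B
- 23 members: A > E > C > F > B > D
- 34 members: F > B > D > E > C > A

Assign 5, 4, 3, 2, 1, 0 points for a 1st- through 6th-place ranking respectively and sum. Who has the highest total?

F

D: 18·0 + 28·1 + 23·0 + 34·3 = 130
F: 18·5 + 28·3 + 23·2 + 34·5 = 390
C: 18·1 + 28·2 + 23·3 + 34·1 = 177
B: 18·4 + 28·0 + 23·1 + 34·4 = 231
E: 18·3 + 28·5 + 23·4 + 34·2 = 354
A: 18·2 + 28·4 + 23·5 + 34·0 = 263
F has the highest Borda score (390).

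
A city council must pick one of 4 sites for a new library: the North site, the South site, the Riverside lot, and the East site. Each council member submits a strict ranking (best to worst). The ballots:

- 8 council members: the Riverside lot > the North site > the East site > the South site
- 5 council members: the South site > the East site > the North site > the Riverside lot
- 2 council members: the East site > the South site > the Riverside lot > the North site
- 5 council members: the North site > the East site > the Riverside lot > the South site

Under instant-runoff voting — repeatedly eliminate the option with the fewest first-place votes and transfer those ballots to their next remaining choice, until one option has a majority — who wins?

the Riverside lot

Round 1: the North site 5, the South site 5, the Riverside lot 8, the East site 2. Eliminate the East site.
Round 2: the North site 5, the South site 7, the Riverside lot 8. Eliminate the North site.
Round 3: the South site 7, the Riverside lot 13. The Riverside lot has a majority.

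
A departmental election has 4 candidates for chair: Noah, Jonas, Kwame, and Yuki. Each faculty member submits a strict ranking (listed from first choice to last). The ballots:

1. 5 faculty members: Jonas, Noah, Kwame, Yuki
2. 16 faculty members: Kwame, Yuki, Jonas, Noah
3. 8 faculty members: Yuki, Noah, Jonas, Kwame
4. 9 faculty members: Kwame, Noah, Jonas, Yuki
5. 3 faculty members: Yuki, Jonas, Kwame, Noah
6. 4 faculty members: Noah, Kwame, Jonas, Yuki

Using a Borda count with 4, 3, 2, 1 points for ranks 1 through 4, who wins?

Kwame

Noah: 5·3 + 16·1 + 8·3 + 9·3 + 3·1 + 4·4 = 101
Jonas: 5·4 + 16·2 + 8·2 + 9·2 + 3·3 + 4·2 = 103
Kwame: 5·2 + 16·4 + 8·1 + 9·4 + 3·2 + 4·3 = 136
Yuki: 5·1 + 16·3 + 8·4 + 9·1 + 3·4 + 4·1 = 110
Kwame has the highest Borda score (136).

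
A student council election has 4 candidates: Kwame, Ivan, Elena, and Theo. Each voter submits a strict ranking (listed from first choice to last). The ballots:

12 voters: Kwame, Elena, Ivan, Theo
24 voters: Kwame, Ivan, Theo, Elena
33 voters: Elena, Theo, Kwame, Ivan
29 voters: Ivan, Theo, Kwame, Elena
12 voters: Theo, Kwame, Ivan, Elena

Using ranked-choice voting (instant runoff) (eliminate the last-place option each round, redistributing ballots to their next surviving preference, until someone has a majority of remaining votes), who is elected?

Round 1: Kwame 36, Ivan 29, Elena 33, Theo 12. Eliminate Theo.
Round 2: Kwame 48, Ivan 29, Elena 33. Eliminate Ivan.
Round 3: Kwame 77, Elena 33. Kwame has a majority.

Kwame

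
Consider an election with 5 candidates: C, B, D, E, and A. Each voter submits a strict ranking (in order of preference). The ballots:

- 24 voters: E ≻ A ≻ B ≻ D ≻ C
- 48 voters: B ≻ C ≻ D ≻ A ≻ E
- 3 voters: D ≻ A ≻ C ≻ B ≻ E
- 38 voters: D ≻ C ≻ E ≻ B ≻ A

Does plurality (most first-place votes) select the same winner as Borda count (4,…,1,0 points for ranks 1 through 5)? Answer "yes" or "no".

Plurality — first-place votes: C 0, B 48, D 41, E 24, A 0. Winner: B.
Borda — scores: C 264, B 281, D 284, E 172, A 129. Winner: D.
The two methods disagree.

no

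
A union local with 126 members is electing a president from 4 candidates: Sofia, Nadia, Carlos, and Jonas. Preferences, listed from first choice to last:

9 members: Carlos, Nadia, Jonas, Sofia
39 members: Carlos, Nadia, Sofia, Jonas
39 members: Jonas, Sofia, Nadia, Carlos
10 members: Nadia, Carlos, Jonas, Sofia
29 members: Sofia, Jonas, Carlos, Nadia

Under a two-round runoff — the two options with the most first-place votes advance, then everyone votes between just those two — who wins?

Round 1 first-place votes: Sofia 29, Nadia 10, Carlos 48, Jonas 39.
Carlos and Jonas advance.
Runoff: Carlos is preferred to Jonas by 58 voters; Jonas by 68.
Jonas wins the runoff.

Jonas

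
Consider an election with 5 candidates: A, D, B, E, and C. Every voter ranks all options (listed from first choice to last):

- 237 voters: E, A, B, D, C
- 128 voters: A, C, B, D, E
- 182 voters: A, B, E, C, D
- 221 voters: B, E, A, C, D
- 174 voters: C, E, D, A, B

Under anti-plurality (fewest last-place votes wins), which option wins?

Last-place votes: A 0, D 403, B 174, E 128, C 237.
A is ranked last by the fewest voters, so A wins.

A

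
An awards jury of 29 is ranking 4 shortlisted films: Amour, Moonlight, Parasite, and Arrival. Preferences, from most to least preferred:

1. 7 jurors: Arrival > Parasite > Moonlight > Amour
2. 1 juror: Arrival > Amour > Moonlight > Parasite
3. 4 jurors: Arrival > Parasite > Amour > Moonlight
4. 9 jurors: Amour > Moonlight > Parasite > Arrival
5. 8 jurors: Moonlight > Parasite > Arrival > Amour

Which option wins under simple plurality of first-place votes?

Arrival

First-place votes: Amour 9, Moonlight 8, Parasite 0, Arrival 12.
Arrival has the most first-place votes.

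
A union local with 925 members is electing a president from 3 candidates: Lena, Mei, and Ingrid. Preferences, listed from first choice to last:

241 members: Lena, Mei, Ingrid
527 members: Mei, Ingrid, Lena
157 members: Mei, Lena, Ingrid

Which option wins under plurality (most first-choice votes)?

First-place votes: Lena 241, Mei 684, Ingrid 0.
Mei has the most first-place votes.

Mei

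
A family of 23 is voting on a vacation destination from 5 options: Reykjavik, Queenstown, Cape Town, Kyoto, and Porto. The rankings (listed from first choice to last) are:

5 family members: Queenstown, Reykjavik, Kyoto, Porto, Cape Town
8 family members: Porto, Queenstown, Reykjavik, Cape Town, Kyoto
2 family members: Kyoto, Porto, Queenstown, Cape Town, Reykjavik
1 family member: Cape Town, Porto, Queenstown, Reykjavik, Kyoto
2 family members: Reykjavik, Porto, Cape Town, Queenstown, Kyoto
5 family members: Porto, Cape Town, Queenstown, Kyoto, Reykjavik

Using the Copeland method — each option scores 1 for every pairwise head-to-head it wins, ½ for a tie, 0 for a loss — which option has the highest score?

Porto

Reykjavik: beats Cape Town and Kyoto; loses to Queenstown and Porto → score 2.
Queenstown: beats Reykjavik, Cape Town, and Kyoto; loses to Porto → score 3.
Cape Town: beats Kyoto; loses to Reykjavik, Queenstown, and Porto → score 1.
Kyoto: loses to Reykjavik, Queenstown, Cape Town, and Porto → score 0.
Porto: beats Reykjavik, Queenstown, Cape Town, and Kyoto → score 4.
Porto has the best pairwise record.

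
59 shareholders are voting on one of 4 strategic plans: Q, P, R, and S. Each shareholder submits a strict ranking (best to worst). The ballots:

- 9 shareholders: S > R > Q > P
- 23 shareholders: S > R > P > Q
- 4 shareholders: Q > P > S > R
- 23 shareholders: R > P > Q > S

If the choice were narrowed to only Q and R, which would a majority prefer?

R

Voters preferring Q to R: 4; preferring R to Q: 55.
R wins the head-to-head.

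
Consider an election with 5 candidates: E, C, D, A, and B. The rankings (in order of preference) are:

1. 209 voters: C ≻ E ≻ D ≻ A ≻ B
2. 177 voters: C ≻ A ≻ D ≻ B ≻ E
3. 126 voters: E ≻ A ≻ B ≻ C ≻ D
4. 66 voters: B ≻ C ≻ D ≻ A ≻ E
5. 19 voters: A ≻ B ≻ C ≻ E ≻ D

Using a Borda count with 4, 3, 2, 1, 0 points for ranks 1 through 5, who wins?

E: 209·3 + 177·0 + 126·4 + 66·0 + 19·1 = 1150
C: 209·4 + 177·4 + 126·1 + 66·3 + 19·2 = 1906
D: 209·2 + 177·2 + 126·0 + 66·2 + 19·0 = 904
A: 209·1 + 177·3 + 126·3 + 66·1 + 19·4 = 1260
B: 209·0 + 177·1 + 126·2 + 66·4 + 19·3 = 750
C has the highest Borda score (1906).

C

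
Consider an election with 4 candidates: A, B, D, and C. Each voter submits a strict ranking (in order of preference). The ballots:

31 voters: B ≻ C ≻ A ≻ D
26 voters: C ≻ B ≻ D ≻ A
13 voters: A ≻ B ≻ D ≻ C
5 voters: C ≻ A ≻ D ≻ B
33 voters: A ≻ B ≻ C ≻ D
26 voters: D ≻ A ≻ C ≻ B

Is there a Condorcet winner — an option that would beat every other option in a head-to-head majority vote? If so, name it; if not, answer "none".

A vs B: 77–57 for A.
A vs D: 82–52 for A.
A vs C: 72–62 for A.
A beats every other option head-to-head.

A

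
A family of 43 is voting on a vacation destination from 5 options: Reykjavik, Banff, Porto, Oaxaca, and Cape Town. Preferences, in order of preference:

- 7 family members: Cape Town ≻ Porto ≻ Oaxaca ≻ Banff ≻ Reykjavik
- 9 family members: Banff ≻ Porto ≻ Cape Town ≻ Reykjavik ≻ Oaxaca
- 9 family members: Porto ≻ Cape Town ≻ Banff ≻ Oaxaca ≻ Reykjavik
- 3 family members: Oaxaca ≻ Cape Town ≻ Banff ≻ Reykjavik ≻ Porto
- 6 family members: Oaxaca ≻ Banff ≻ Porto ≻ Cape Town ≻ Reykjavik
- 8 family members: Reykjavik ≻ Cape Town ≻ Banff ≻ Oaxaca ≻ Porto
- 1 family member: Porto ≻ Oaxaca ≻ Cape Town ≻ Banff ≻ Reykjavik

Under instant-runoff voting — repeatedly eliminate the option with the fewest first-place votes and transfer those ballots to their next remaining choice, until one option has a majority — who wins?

Banff

Round 1: Reykjavik 8, Banff 9, Porto 10, Oaxaca 9, Cape Town 7. Eliminate Cape Town.
Round 2: Reykjavik 8, Banff 9, Porto 17, Oaxaca 9. Eliminate Reykjavik.
Round 3: Banff 17, Porto 17, Oaxaca 9. Eliminate Oaxaca.
Round 4: Banff 26, Porto 17. Banff has a majority.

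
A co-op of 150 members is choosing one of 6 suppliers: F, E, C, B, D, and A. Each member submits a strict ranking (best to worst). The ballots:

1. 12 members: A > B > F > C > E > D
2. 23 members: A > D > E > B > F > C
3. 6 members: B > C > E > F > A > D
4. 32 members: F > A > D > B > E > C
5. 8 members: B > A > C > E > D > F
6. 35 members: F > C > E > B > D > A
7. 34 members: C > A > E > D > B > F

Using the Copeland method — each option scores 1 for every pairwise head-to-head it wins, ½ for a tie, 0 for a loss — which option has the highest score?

A

F: beats E, C, and D; loses to B and A → score 3.
E: beats B and D; loses to F, C, and A → score 2.
C: beats E and D; ties A; loses to F and B → score 2.5.
B: beats F and C; loses to E, D, and A → score 2.
D: beats B; loses to F, E, C, and A → score 1.
A: beats F, E, B, and D; ties C → score 4.5.
A has the best pairwise record.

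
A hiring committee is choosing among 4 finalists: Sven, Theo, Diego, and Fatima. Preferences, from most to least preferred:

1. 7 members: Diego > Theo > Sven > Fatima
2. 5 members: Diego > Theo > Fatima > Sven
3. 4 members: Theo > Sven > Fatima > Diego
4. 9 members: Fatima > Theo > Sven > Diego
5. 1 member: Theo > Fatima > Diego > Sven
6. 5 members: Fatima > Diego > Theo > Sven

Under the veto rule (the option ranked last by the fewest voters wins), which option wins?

Theo

Last-place votes: Sven 11, Theo 0, Diego 13, Fatima 7.
Theo is ranked last by the fewest voters, so Theo wins.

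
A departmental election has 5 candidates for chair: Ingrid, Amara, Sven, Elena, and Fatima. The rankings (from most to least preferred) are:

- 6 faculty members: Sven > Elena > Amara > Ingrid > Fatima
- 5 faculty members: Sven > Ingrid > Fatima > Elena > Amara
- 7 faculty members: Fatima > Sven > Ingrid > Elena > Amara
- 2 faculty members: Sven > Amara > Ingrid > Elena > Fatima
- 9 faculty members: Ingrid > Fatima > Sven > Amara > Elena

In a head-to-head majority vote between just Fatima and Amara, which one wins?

Voters preferring Fatima to Amara: 21; preferring Amara to Fatima: 8.
Fatima wins the head-to-head.

Fatima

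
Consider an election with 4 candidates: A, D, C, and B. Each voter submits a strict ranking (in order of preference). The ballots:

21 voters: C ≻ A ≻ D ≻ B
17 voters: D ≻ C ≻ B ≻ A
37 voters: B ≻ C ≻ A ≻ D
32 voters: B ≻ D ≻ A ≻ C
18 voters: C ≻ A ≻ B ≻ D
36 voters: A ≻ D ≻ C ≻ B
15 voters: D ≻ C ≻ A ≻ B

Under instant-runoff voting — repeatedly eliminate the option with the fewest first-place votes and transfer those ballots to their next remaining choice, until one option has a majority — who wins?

Round 1: A 36, D 32, C 39, B 69. Eliminate D.
Round 2: A 36, C 71, B 69. Eliminate A.
Round 3: C 107, B 69. C has a majority.

C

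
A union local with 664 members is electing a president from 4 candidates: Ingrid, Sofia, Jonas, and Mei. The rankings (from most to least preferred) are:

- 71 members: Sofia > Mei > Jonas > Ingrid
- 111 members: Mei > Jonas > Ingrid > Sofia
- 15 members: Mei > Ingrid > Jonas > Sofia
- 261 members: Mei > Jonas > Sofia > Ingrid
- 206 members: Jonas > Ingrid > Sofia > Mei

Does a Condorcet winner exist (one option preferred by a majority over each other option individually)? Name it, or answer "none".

Mei vs Ingrid: 458–206 for Mei.
Mei vs Sofia: 387–277 for Mei.
Mei vs Jonas: 458–206 for Mei.
Mei beats every other option head-to-head.

Mei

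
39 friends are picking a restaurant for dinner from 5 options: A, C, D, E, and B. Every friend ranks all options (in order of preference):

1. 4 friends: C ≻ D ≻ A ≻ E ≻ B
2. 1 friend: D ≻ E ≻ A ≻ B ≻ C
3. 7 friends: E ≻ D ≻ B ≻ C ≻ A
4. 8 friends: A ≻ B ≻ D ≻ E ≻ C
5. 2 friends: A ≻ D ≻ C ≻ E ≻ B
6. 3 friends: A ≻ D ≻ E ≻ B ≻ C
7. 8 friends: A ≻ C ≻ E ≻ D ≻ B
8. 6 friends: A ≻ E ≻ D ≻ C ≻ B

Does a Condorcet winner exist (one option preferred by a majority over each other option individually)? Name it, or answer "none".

A

A vs C: 28–11 for A.
A vs D: 27–12 for A.
A vs E: 31–8 for A.
A vs B: 32–7 for A.
A beats every other option head-to-head.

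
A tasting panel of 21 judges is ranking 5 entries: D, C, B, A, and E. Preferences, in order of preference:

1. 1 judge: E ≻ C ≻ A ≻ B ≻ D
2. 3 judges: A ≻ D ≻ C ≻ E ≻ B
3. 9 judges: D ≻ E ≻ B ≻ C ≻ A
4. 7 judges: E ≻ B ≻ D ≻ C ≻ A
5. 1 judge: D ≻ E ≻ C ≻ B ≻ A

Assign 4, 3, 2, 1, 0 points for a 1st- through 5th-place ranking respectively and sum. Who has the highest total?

E

D: 1·0 + 3·3 + 9·4 + 7·2 + 1·4 = 63
C: 1·3 + 3·2 + 9·1 + 7·1 + 1·2 = 27
B: 1·1 + 3·0 + 9·2 + 7·3 + 1·1 = 41
A: 1·2 + 3·4 + 9·0 + 7·0 + 1·0 = 14
E: 1·4 + 3·1 + 9·3 + 7·4 + 1·3 = 65
E has the highest Borda score (65).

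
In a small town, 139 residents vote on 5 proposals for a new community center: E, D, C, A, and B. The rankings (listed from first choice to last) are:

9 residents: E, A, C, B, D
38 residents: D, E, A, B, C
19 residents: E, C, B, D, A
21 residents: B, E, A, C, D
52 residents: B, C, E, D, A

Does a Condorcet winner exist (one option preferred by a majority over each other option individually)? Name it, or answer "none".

B

B vs E: 73–66 for B.
B vs D: 101–38 for B.
B vs C: 111–28 for B.
B vs A: 92–47 for B.
B beats every other option head-to-head.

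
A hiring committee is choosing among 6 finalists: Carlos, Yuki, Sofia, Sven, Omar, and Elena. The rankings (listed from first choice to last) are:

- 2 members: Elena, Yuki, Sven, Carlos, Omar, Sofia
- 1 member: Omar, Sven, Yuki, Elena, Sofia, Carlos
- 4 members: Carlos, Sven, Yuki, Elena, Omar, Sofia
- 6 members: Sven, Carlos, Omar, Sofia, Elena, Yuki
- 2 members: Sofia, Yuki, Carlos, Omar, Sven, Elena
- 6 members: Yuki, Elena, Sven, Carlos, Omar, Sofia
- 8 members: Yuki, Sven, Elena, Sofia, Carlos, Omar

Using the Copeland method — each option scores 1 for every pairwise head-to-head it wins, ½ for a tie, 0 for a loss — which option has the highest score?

Yuki

Carlos: beats Sofia and Omar; loses to Yuki, Sven, and Elena → score 2.
Yuki: beats Carlos, Sofia, Sven, Omar, and Elena → score 5.
Sofia: loses to Carlos, Yuki, Sven, Omar, and Elena → score 0.
Sven: beats Carlos, Sofia, Omar, and Elena; loses to Yuki → score 4.
Omar: beats Sofia; loses to Carlos, Yuki, Sven, and Elena → score 1.
Elena: beats Carlos, Sofia, and Omar; loses to Yuki and Sven → score 3.
Yuki has the best pairwise record.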